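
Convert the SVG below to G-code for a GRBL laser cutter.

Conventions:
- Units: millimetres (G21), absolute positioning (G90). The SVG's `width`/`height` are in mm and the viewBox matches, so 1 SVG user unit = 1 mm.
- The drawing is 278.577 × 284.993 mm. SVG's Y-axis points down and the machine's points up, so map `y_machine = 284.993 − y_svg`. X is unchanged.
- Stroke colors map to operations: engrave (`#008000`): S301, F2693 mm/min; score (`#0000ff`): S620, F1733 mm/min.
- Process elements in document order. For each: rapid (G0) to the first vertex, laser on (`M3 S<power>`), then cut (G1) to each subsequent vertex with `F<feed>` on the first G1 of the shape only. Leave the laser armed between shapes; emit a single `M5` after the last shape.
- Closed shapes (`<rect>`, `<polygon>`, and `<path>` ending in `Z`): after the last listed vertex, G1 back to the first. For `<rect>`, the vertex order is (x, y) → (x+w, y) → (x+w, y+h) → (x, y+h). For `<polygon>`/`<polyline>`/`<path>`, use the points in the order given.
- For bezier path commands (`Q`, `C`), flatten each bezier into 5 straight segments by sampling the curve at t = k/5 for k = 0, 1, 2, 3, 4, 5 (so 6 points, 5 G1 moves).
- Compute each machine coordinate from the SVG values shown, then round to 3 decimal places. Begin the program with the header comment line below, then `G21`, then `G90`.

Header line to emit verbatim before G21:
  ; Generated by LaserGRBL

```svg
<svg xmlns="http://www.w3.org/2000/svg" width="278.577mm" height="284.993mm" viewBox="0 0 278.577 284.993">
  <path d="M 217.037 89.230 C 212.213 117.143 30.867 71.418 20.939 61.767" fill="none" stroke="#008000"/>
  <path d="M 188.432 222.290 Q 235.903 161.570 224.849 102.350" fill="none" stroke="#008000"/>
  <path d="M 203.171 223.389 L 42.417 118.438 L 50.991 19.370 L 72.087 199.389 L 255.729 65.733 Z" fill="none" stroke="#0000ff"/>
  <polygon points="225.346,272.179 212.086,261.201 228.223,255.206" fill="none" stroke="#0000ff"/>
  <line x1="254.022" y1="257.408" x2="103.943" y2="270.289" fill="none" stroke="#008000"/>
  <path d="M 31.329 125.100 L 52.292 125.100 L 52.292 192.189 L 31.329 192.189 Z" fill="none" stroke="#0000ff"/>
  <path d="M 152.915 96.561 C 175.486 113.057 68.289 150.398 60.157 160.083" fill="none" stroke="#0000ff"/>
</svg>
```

1 u = 1 mm; y_m = 284.993 − y.

[1] `<path>` cubic bezier, #008000→engrave S301 F2693: (217.037,195.763) → (195.743,186.974) → (148.786,190.592) → (92.865,201.351) → (44.682,213.984) → (20.939,223.226)

[2] `<path>` quadratic bezier, #008000→engrave S301 F2693: (188.432,62.703) → (205.079,86.931) → (217.045,111.039) → (224.328,135.027) → (226.930,158.895) → (224.849,182.643)

[3] `<path>` closed polygon, #0000ff→score S620 F1733: (203.171,61.604) → (42.417,166.555) → (50.991,265.623) → (72.087,85.604) → (255.729,219.260) → (203.171,61.604) (closed)

[4] `<polygon>` regular polygon, #0000ff→score S620 F1733: (225.346,12.814) → (212.086,23.792) → (228.223,29.787) → (225.346,12.814) (closed)

[5] `<line>` line segment, #008000→engrave S301 F2693: (254.022,27.585) → (103.943,14.704)

[6] `<path>` rectangle, #0000ff→score S620 F1733: (31.329,159.893) → (52.292,159.893) → (52.292,92.804) → (31.329,92.804) → (31.329,159.893) (closed)

[7] `<path>` cubic bezier, #0000ff→score S620 F1733: (152.915,188.432) → (152.716,176.421) → (132.357,161.735) → (102.821,146.703) → (75.093,133.652) → (60.157,124.910)

; Generated by LaserGRBL
G21
G90
G0 X217.037 Y195.763
M3 S301
G1 X195.743 Y186.974 F2693
G1 X148.786 Y190.592
G1 X92.865 Y201.351
G1 X44.682 Y213.984
G1 X20.939 Y223.226
G0 X188.432 Y62.703
M3 S301
G1 X205.079 Y86.931 F2693
G1 X217.045 Y111.039
G1 X224.328 Y135.027
G1 X226.930 Y158.895
G1 X224.849 Y182.643
G0 X203.171 Y61.604
M3 S620
G1 X42.417 Y166.555 F1733
G1 X50.991 Y265.623
G1 X72.087 Y85.604
G1 X255.729 Y219.260
G1 X203.171 Y61.604
G0 X225.346 Y12.814
M3 S620
G1 X212.086 Y23.792 F1733
G1 X228.223 Y29.787
G1 X225.346 Y12.814
G0 X254.022 Y27.585
M3 S301
G1 X103.943 Y14.704 F2693
G0 X31.329 Y159.893
M3 S620
G1 X52.292 Y159.893 F1733
G1 X52.292 Y92.804
G1 X31.329 Y92.804
G1 X31.329 Y159.893
G0 X152.915 Y188.432
M3 S620
G1 X152.716 Y176.421 F1733
G1 X132.357 Y161.735
G1 X102.821 Y146.703
G1 X75.093 Y133.652
G1 X60.157 Y124.910
M5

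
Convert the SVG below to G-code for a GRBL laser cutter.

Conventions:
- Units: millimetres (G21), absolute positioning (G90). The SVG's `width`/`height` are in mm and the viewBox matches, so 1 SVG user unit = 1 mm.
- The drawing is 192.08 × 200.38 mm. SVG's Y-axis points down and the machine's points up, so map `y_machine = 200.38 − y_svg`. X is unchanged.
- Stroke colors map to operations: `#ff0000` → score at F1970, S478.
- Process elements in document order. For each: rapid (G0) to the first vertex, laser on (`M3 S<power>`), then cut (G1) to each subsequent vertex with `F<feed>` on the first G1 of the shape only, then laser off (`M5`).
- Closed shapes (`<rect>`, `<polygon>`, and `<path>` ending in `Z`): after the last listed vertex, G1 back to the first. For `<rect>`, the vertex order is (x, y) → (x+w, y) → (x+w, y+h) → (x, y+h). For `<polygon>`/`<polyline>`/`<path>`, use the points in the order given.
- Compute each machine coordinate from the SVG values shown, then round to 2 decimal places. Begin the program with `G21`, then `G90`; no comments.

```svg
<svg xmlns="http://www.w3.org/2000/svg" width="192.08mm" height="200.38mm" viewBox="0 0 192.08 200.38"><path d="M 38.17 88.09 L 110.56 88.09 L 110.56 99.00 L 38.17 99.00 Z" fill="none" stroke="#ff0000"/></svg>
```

G21
G90
G0 X38.17 Y112.29
M3 S478
G1 X110.56 Y112.29 F1970
G1 X110.56 Y101.38
G1 X38.17 Y101.38
G1 X38.17 Y112.29
M5

Since the viewBox matches the mm dimensions, user units are millimetres directly. The only transform is the Y-flip y_m = 200.38 − y_svg.

Shape 1 is a rectangle drawn with `<path>`. Its stroke #ff0000 means score at S478, F1970. After flipping Y the toolpath is (38.17,112.29) → (110.56,112.29) → (110.56,101.38) → (38.17,101.38) → (38.17,112.29), returning to the start.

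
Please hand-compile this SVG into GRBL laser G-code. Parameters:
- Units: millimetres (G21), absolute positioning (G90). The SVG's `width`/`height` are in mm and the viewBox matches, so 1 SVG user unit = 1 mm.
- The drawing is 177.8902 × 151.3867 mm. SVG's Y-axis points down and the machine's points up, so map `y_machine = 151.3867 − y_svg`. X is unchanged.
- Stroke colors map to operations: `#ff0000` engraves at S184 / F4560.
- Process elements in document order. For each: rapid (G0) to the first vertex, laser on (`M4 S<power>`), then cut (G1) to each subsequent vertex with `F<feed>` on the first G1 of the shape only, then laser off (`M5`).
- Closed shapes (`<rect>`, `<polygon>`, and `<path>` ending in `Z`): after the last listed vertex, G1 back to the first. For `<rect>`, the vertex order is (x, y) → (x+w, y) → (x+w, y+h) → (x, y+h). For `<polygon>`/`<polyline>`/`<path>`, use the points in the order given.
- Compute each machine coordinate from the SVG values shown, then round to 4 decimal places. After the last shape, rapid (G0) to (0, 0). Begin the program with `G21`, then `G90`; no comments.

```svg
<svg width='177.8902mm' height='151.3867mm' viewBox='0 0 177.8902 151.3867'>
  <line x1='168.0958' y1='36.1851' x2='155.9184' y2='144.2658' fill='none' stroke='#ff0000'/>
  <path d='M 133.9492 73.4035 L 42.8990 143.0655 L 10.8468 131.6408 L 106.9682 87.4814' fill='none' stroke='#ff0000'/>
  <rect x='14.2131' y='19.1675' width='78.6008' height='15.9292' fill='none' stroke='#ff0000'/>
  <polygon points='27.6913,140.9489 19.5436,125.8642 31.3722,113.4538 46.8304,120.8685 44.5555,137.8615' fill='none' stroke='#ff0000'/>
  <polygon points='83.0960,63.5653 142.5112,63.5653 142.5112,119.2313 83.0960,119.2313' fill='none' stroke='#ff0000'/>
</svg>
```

G21
G90
G0 X168.0958 Y115.2016
M4 S184
G1 X155.9184 Y7.1209 F4560
M5
G0 X133.9492 Y77.9832
M4 S184
G1 X42.8990 Y8.3212 F4560
G1 X10.8468 Y19.7459
G1 X106.9682 Y63.9053
M5
G0 X14.2131 Y132.2192
M4 S184
G1 X92.8139 Y132.2192 F4560
G1 X92.8139 Y116.2900
G1 X14.2131 Y116.2900
G1 X14.2131 Y132.2192
M5
G0 X27.6913 Y10.4378
M4 S184
G1 X19.5436 Y25.5225 F4560
G1 X31.3722 Y37.9329
G1 X46.8304 Y30.5182
G1 X44.5555 Y13.5252
G1 X27.6913 Y10.4378
M5
G0 X83.0960 Y87.8214
M4 S184
G1 X142.5112 Y87.8214 F4560
G1 X142.5112 Y32.1554
G1 X83.0960 Y32.1554
G1 X83.0960 Y87.8214
M5
G0 X0.0000 Y0.0000

viewBox `0 0 177.8902 151.3867` with mm width/height → 1 unit = 1 mm. Flip: y_m = 151.3867 − y_svg.

**Shape 1** — `<line>` line segment, stroke `#ff0000` → engrave (S184, F4560). Machine vertices: (168.0958,115.2016) → (155.9184,7.1209). Open path.

**Shape 2** — `<path>` open polyline, stroke `#ff0000` → engrave (S184, F4560). Machine vertices: (133.9492,77.9832) → (42.8990,8.3212) → (10.8468,19.7459) → (106.9682,63.9053). Open path.

**Shape 3** — `<rect>` rectangle, stroke `#ff0000` → engrave (S184, F4560). Machine vertices: (14.2131,132.2192) → (92.8139,132.2192) → (92.8139,116.2900) → (14.2131,116.2900) → (14.2131,132.2192). Closed: final G1 returns to the first vertex.

**Shape 4** — `<polygon>` regular polygon, stroke `#ff0000` → engrave (S184, F4560). Machine vertices: (27.6913,10.4378) → (19.5436,25.5225) → (31.3722,37.9329) → (46.8304,30.5182) → (44.5555,13.5252) → (27.6913,10.4378). Closed: final G1 returns to the first vertex.

**Shape 5** — `<polygon>` rectangle, stroke `#ff0000` → engrave (S184, F4560). Machine vertices: (83.0960,87.8214) → (142.5112,87.8214) → (142.5112,32.1554) → (83.0960,32.1554) → (83.0960,87.8214). Closed: final G1 returns to the first vertex.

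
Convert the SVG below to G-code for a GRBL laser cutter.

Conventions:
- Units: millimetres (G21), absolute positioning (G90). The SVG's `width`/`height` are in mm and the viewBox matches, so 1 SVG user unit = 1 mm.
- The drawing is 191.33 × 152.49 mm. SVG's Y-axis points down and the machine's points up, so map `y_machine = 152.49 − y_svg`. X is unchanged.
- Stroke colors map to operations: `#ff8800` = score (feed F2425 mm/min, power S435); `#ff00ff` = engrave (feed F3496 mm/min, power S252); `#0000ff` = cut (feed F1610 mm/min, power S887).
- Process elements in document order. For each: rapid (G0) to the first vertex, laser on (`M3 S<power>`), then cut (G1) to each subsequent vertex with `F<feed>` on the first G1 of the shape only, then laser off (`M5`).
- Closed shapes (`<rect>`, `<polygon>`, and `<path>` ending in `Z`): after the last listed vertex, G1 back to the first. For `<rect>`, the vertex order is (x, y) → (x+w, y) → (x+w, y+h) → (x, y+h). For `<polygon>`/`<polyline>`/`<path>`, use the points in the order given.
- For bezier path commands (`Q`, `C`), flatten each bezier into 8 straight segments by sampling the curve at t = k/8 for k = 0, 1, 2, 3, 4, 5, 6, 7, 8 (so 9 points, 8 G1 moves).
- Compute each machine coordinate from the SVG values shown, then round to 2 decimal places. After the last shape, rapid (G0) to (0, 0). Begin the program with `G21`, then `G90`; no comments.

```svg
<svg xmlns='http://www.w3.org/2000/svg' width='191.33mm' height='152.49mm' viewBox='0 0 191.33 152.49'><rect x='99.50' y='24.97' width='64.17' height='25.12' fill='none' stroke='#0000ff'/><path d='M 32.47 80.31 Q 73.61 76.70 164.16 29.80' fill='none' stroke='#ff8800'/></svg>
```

G21
G90
G0 X99.50 Y127.52
M3 S887
G1 X163.67 Y127.52 F1610
G1 X163.67 Y102.40
G1 X99.50 Y102.40
G1 X99.50 Y127.52
M5
G0 X32.47 Y72.18
M3 S435
G1 X43.53 Y73.76 F2425
G1 X56.13 Y76.69
G1 X70.27 Y80.98
G1 X85.96 Y86.61
G1 X103.20 Y93.60
G1 X121.97 Y101.95
G1 X142.29 Y111.64
G1 X164.16 Y122.69
M5
G0 X0.00 Y0.00

1 u = 1 mm; y_m = 152.49 − y.

[1] `<rect>` rectangle, #0000ff→cut S887 F1610: (99.50,127.52) → (163.67,127.52) → (163.67,102.40) → (99.50,102.40) → (99.50,127.52) (closed)

[2] `<path>` quadratic bezier, #ff8800→score S435 F2425: (32.47,72.18) → (43.53,73.76) → (56.13,76.69) → (70.27,80.98) → (85.96,86.61) → (103.20,93.60) → (121.97,101.95) → (142.29,111.64) → (164.16,122.69)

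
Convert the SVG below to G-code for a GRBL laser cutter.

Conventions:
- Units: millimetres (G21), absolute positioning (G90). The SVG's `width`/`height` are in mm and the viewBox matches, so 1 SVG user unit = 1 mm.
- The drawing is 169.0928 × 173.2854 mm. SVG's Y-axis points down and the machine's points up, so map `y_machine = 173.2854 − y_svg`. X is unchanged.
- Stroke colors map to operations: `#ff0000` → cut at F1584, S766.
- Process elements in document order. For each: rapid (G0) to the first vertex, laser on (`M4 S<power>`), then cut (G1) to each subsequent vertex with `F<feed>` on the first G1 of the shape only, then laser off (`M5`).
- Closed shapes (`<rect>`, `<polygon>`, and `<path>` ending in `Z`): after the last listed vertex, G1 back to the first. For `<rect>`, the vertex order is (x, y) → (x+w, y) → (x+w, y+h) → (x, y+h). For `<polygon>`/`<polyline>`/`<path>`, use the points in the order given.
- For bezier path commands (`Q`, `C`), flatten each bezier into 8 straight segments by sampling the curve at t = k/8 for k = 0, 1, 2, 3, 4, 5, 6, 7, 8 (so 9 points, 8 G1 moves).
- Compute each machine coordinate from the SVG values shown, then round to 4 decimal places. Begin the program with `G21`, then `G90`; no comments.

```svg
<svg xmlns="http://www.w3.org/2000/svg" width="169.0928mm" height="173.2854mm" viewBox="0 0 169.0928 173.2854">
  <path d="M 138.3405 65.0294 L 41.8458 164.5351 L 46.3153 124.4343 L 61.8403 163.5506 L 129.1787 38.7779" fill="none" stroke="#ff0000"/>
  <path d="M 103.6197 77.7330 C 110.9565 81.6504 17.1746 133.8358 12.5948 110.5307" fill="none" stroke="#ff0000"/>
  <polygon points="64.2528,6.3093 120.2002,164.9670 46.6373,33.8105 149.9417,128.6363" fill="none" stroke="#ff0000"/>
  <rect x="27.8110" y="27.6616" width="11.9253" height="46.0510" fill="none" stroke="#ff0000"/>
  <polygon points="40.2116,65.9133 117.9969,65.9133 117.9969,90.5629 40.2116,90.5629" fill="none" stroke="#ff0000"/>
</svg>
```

Since the viewBox matches the mm dimensions, user units are millimetres directly. The only transform is the Y-flip y_m = 173.2854 − y_svg.

Shape 1 is a open polyline drawn with `<path>`. Its stroke #ff0000 means cut at S766, F1584. After flipping Y the toolpath is (138.3405,108.2560) → (41.8458,8.7503) → (46.3153,48.8511) → (61.8403,9.7348) → (129.1787,134.5075).

Shape 2 is a cubic bezier drawn with `<path>`. Its stroke #ff0000 means cut at S766, F1584. After flipping Y the toolpath is (103.6197,95.5524) → (102.0028,92.0625) → (93.1363,85.4978) → (79.2506,77.3086) → (62.5760,68.9451) → (45.3428,61.8577) → (29.7813,57.4966) → (18.1219,57.3122) → (12.5948,62.7547).

Shape 3 is a closed polygon drawn with `<polygon>`. Its stroke #ff0000 means cut at S766, F1584. After flipping Y the toolpath is (64.2528,166.9761) → (120.2002,8.3184) → (46.6373,139.4749) → (149.9417,44.6491) → (64.2528,166.9761), returning to the start.

Shape 4 is a rectangle drawn with `<rect>`. Its stroke #ff0000 means cut at S766, F1584. After flipping Y the toolpath is (27.8110,145.6238) → (39.7363,145.6238) → (39.7363,99.5728) → (27.8110,99.5728) → (27.8110,145.6238), returning to the start.

Shape 5 is a rectangle drawn with `<polygon>`. Its stroke #ff0000 means cut at S766, F1584. After flipping Y the toolpath is (40.2116,107.3721) → (117.9969,107.3721) → (117.9969,82.7225) → (40.2116,82.7225) → (40.2116,107.3721), returning to the start.

G21
G90
G0 X138.3405 Y108.2560
M4 S766
G1 X41.8458 Y8.7503 F1584
G1 X46.3153 Y48.8511
G1 X61.8403 Y9.7348
G1 X129.1787 Y134.5075
M5
G0 X103.6197 Y95.5524
M4 S766
G1 X102.0028 Y92.0625 F1584
G1 X93.1363 Y85.4978
G1 X79.2506 Y77.3086
G1 X62.5760 Y68.9451
G1 X45.3428 Y61.8577
G1 X29.7813 Y57.4966
G1 X18.1219 Y57.3122
G1 X12.5948 Y62.7547
M5
G0 X64.2528 Y166.9761
M4 S766
G1 X120.2002 Y8.3184 F1584
G1 X46.6373 Y139.4749
G1 X149.9417 Y44.6491
G1 X64.2528 Y166.9761
M5
G0 X27.8110 Y145.6238
M4 S766
G1 X39.7363 Y145.6238 F1584
G1 X39.7363 Y99.5728
G1 X27.8110 Y99.5728
G1 X27.8110 Y145.6238
M5
G0 X40.2116 Y107.3721
M4 S766
G1 X117.9969 Y107.3721 F1584
G1 X117.9969 Y82.7225
G1 X40.2116 Y82.7225
G1 X40.2116 Y107.3721
M5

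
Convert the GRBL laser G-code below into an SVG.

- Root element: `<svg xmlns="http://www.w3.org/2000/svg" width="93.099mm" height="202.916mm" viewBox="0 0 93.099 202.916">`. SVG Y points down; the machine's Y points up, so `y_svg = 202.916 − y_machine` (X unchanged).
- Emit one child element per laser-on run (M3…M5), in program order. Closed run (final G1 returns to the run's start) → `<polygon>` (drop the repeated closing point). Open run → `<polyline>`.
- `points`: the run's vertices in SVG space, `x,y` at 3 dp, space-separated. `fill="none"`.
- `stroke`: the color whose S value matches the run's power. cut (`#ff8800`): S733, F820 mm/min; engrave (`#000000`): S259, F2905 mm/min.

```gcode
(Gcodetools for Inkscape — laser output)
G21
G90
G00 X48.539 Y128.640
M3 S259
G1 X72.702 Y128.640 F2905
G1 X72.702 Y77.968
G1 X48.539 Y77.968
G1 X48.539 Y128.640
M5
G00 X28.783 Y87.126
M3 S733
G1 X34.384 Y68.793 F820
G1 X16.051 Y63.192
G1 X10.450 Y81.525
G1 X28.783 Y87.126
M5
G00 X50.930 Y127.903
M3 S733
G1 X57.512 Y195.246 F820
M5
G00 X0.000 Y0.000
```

<svg xmlns="http://www.w3.org/2000/svg" width="93.099mm" height="202.916mm" viewBox="0 0 93.099 202.916">
  <polygon points="48.539,74.276 72.702,74.276 72.702,124.948 48.539,124.948" fill="none" stroke="#000000"/>
  <polygon points="28.783,115.790 34.384,134.123 16.051,139.724 10.450,121.391" fill="none" stroke="#ff8800"/>
  <polyline points="50.930,75.013 57.512,7.670" fill="none" stroke="#ff8800"/>
</svg>

Machine Y-up, SVG Y-down with viewBox height 202.916, so y_svg = 202.916 − y_machine; X carries over.

Run 1: power S259 maps to stroke `#000000` (engrave). The run returns to its start, so emit a `<polygon>` with points (Y-flipped): 48.539,74.276 72.702,74.276 72.702,124.948 48.539,124.948.

Run 2: power S733 maps to stroke `#ff8800` (cut). The run returns to its start, so emit a `<polygon>` with points (Y-flipped): 28.783,115.790 34.384,134.123 16.051,139.724 10.450,121.391.

Run 3: S733 ⇒ cut layer `#ff8800`. The run is open, so emit a `<polyline>` with points (Y-flipped): 50.930,75.013 57.512,7.670.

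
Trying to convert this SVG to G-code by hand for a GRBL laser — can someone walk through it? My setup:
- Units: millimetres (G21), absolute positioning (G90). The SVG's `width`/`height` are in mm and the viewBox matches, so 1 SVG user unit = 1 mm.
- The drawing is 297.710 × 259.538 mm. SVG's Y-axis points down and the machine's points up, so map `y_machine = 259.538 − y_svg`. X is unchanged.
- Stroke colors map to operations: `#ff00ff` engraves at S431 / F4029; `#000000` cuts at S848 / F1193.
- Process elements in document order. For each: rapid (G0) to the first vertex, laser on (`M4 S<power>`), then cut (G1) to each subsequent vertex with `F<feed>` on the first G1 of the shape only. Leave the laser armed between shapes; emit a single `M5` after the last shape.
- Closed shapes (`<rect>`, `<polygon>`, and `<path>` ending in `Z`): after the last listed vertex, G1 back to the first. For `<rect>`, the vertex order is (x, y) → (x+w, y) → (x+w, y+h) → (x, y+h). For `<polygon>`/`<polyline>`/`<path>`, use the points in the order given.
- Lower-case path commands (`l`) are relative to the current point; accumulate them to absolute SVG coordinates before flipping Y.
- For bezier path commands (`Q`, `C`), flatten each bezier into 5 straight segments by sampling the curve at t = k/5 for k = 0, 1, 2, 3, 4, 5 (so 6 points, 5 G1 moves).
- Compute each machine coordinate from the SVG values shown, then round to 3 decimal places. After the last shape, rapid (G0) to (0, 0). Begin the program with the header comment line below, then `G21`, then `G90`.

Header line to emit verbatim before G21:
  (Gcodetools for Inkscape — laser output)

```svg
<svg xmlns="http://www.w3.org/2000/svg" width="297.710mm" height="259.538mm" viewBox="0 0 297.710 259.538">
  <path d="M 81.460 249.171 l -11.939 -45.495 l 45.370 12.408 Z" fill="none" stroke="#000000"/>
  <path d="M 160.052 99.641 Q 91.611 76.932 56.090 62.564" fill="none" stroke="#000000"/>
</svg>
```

Since the viewBox matches the mm dimensions, user units are millimetres directly. The only transform is the Y-flip y_m = 259.538 − y_svg.

Shape 1 is a regular polygon drawn with `<path>`. Its stroke #000000 means cut at S848, F1193. After flipping Y the toolpath is (81.460,10.367) → (69.521,55.862) → (114.891,43.454) → (81.460,10.367), returning to the start.

Shape 2 is a quadratic bezier drawn with `<path>`. Its stroke #000000 means cut at S848, F1193. After flipping Y the toolpath is (160.052,159.897) → (133.992,168.647) → (110.566,176.730) → (89.774,184.145) → (71.615,190.893) → (56.090,196.974).

(Gcodetools for Inkscape — laser output)
G21
G90
G0 X81.460 Y10.367
M4 S848
G1 X69.521 Y55.862 F1193
G1 X114.891 Y43.454
G1 X81.460 Y10.367
G0 X160.052 Y159.897
M4 S848
G1 X133.992 Y168.647 F1193
G1 X110.566 Y176.730
G1 X89.774 Y184.145
G1 X71.615 Y190.893
G1 X56.090 Y196.974
M5
G0 X0.000 Y0.000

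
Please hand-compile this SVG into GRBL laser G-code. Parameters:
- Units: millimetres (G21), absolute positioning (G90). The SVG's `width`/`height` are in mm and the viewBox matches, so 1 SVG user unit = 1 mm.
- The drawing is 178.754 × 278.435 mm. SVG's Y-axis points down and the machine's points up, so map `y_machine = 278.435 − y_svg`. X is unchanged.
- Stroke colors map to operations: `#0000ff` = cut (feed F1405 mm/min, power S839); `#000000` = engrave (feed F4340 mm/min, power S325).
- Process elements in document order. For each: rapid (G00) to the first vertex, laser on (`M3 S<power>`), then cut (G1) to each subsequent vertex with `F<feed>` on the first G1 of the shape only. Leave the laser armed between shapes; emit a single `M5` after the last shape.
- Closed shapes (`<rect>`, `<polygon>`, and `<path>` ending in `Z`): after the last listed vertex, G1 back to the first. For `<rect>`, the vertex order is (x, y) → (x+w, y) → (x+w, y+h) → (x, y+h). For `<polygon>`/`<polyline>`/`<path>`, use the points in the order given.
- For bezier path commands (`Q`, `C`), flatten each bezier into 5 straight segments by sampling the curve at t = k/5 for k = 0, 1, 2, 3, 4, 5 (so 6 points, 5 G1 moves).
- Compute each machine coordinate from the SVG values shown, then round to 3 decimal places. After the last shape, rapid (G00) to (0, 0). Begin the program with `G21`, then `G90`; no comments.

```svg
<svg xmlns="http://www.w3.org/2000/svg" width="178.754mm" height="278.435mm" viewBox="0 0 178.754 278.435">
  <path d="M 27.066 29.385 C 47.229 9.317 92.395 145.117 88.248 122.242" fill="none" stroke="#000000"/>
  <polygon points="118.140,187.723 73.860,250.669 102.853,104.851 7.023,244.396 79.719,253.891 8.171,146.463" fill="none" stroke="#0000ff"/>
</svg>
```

G21
G90
G00 X27.066 Y249.050
M3 S325
G1 X41.570 Y244.903 F4340
G1 X58.507 Y218.446
G1 X74.310 Y184.776
G1 X85.413 Y158.993
G1 X88.248 Y156.193
G00 X118.140 Y90.712
M3 S839
G1 X73.860 Y27.766 F1405
G1 X102.853 Y173.584
G1 X7.023 Y34.039
G1 X79.719 Y24.544
G1 X8.171 Y131.972
G1 X118.140 Y90.712
M5
G00 X0.000 Y0.000

viewBox `0 0 178.754 278.435` with mm width/height → 1 unit = 1 mm. Flip: y_m = 278.435 − y_svg.

**Shape 1** — `<path>` cubic bezier, stroke `#000000` → engrave (S325, F4340). Control points (SVG): P0=(27.066,29.385), P1=(47.229,9.317), P2=(92.395,145.117), P3=(88.248,122.242); sampled at t=k/5. Machine vertices: (27.066,249.050) → (41.570,244.903) → (58.507,218.446) → (74.310,184.776) → (85.413,158.993) → (88.248,156.193). Open path.

**Shape 2** — `<polygon>` closed polygon, stroke `#0000ff` → cut (S839, F1405). Machine vertices: (118.140,90.712) → (73.860,27.766) → (102.853,173.584) → (7.023,34.039) → (79.719,24.544) → (8.171,131.972) → (118.140,90.712). Closed: final G1 returns to the first vertex.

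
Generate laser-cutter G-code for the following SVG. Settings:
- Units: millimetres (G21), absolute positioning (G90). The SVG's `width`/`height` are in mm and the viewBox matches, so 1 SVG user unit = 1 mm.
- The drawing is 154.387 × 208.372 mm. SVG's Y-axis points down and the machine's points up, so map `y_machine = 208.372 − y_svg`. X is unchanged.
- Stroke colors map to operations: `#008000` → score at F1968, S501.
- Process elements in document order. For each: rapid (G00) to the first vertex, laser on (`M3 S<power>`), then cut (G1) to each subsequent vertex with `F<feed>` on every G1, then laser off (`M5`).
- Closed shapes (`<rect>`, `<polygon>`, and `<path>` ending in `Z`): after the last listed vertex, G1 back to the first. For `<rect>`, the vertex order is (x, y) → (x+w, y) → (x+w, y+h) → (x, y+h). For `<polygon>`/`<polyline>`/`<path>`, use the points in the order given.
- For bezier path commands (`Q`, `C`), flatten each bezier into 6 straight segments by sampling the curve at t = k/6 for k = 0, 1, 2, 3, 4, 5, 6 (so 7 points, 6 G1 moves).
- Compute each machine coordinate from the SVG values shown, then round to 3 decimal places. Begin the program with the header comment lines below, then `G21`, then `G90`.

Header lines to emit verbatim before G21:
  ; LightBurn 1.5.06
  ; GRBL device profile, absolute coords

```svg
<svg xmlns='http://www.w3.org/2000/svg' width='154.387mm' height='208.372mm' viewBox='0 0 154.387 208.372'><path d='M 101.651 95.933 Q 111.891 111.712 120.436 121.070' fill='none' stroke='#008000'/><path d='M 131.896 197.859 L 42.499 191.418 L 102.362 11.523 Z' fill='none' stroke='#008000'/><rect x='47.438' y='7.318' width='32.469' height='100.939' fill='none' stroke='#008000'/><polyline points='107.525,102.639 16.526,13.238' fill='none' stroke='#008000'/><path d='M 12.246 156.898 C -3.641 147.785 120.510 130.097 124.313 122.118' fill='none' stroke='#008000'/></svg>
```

; LightBurn 1.5.06
; GRBL device profile, absolute coords
G21
G90
G00 X101.651 Y112.439
M3 S501
G1 X105.017 Y107.358 F1968
G1 X108.289 Y102.633 F1968
G1 X111.467 Y98.265 F1968
G1 X114.551 Y94.254 F1968
G1 X117.541 Y90.600 F1968
G1 X120.436 Y87.302 F1968
M5
G00 X131.896 Y10.513
M3 S501
G1 X42.499 Y16.954 F1968
G1 X102.362 Y196.849 F1968
G1 X131.896 Y10.513 F1968
M5
G00 X47.438 Y201.054
M3 S501
G1 X79.907 Y201.054 F1968
G1 X79.907 Y100.115 F1968
G1 X47.438 Y100.115 F1968
G1 X47.438 Y201.054 F1968
M5
G00 X107.525 Y105.733
M3 S501
G1 X16.526 Y195.134 F1968
M5
G00 X12.246 Y51.474
M3 S501
G1 X14.767 Y56.660 F1968
G1 X33.394 Y62.768 F1968
G1 X60.896 Y69.289 F1968
G1 X90.038 Y75.716 F1968
G1 X113.588 Y81.540 F1968
G1 X124.313 Y86.254 F1968
M5

viewBox `0 0 154.387 208.372` with mm width/height → 1 unit = 1 mm. Flip: y_m = 208.372 − y_svg.

**Shape 1** — `<path>` quadratic bezier, stroke `#008000` → score (S501, F1968). Control points (SVG): P0=(101.651,95.933), P1=(111.891,111.712), P2=(120.436,121.070); sampled at t=k/6. Machine vertices: (101.651,112.439) → (105.017,107.358) → (108.289,102.633) → (111.467,98.265) → (114.551,94.254) → (117.541,90.600) → (120.436,87.302). Open path.

**Shape 2** — `<path>` closed polygon, stroke `#008000` → score (S501, F1968). Machine vertices: (131.896,10.513) → (42.499,16.954) → (102.362,196.849) → (131.896,10.513). Closed: final G1 returns to the first vertex.

**Shape 3** — `<rect>` rectangle, stroke `#008000` → score (S501, F1968). Machine vertices: (47.438,201.054) → (79.907,201.054) → (79.907,100.115) → (47.438,100.115) → (47.438,201.054). Closed: final G1 returns to the first vertex.

**Shape 4** — `<polyline>` line segment, stroke `#008000` → score (S501, F1968). Machine vertices: (107.525,105.733) → (16.526,195.134). Open path.

**Shape 5** — `<path>` cubic bezier, stroke `#008000` → score (S501, F1968). Control points (SVG): P0=(12.246,156.898), P1=(-3.641,147.785), P2=(120.510,130.097), P3=(124.313,122.118); sampled at t=k/6. Machine vertices: (12.246,51.474) → (14.767,56.660) → (33.394,62.768) → (60.896,69.289) → (90.038,75.716) → (113.588,81.540) → (124.313,86.254). Open path.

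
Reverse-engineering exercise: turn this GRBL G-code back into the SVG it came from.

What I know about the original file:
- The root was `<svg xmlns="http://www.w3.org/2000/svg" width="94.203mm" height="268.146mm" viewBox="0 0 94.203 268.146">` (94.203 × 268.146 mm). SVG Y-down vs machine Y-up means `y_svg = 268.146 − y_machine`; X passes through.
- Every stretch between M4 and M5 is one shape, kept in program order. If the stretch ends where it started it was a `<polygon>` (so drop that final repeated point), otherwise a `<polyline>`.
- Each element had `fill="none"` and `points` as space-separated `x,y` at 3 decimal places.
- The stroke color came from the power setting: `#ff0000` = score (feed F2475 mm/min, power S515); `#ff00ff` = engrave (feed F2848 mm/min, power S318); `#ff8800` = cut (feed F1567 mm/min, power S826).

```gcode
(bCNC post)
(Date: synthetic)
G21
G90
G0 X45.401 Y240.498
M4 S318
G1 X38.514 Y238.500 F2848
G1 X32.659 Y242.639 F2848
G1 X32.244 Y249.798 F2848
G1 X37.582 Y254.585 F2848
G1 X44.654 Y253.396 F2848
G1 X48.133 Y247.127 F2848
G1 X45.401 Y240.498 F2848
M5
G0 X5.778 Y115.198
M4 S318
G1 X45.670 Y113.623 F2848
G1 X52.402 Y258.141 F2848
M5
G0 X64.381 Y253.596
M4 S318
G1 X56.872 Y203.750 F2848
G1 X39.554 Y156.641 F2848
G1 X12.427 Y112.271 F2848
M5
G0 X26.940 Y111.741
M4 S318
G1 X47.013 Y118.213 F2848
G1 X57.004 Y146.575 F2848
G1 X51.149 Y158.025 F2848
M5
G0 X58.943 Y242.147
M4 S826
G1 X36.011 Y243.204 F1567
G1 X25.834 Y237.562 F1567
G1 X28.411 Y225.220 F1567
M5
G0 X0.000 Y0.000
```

<svg xmlns="http://www.w3.org/2000/svg" width="94.203mm" height="268.146mm" viewBox="0 0 94.203 268.146">
  <polygon points="45.401,27.648 38.514,29.646 32.659,25.507 32.244,18.348 37.582,13.561 44.654,14.750 48.133,21.019" fill="none" stroke="#ff00ff"/>
  <polyline points="5.778,152.948 45.670,154.523 52.402,10.005" fill="none" stroke="#ff00ff"/>
  <polyline points="64.381,14.550 56.872,64.396 39.554,111.505 12.427,155.875" fill="none" stroke="#ff00ff"/>
  <polyline points="26.940,156.405 47.013,149.933 57.004,121.571 51.149,110.121" fill="none" stroke="#ff00ff"/>
  <polyline points="58.943,25.999 36.011,24.942 25.834,30.584 28.411,42.926" fill="none" stroke="#ff8800"/>
</svg>

Each laser-on run becomes one SVG element. Flip Y back into SVG space with y_svg = 268.146 − y_machine.

Run 1: S318 ⇒ engrave layer `#ff00ff`. The run returns to its start, so emit a `<polygon>` with points (Y-flipped): 45.401,27.648 38.514,29.646 32.659,25.507 32.244,18.348 37.582,13.561 44.654,14.750 48.133,21.019.

Run 2: S318 ⇒ engrave layer `#ff00ff`. The run is open, so emit a `<polyline>` with points (Y-flipped): 5.778,152.948 45.670,154.523 52.402,10.005.

Run 3: power S318 maps to stroke `#ff00ff` (engrave). The run is open, so emit a `<polyline>` with points (Y-flipped): 64.381,14.550 56.872,64.396 39.554,111.505 12.427,155.875.

Run 4: S318 ⇒ engrave layer `#ff00ff`. The run is open, so emit a `<polyline>` with points (Y-flipped): 26.940,156.405 47.013,149.933 57.004,121.571 51.149,110.121.

Run 5: the run's S826 means `#ff8800` (cut). The run is open, so emit a `<polyline>` with points (Y-flipped): 58.943,25.999 36.011,24.942 25.834,30.584 28.411,42.926.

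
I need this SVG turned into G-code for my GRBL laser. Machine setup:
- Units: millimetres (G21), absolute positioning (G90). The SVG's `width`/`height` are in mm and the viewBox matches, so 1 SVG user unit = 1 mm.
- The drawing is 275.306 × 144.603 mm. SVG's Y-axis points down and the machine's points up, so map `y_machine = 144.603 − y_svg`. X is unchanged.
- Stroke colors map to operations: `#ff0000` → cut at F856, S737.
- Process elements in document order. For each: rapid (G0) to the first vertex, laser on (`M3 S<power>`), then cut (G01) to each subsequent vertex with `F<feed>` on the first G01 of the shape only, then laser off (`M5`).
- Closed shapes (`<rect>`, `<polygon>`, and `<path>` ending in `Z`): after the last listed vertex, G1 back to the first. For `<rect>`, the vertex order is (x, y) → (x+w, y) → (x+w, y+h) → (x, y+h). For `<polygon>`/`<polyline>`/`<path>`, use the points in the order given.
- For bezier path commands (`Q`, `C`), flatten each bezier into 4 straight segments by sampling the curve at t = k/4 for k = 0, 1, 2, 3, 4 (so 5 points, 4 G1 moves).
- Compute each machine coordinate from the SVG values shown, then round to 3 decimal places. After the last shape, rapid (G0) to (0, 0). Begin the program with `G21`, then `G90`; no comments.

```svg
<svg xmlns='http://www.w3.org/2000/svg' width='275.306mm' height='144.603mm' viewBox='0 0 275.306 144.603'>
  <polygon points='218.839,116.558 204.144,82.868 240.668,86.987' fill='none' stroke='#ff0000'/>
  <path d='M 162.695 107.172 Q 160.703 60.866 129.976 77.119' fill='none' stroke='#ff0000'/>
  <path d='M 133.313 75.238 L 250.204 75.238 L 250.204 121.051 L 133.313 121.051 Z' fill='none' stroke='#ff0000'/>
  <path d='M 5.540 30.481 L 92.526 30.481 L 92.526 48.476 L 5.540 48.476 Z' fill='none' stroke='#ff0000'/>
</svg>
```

viewBox `0 0 275.306 144.603` with mm width/height → 1 unit = 1 mm. Flip: y_m = 144.603 − y_svg.

**Shape 1** — `<polygon>` regular polygon, stroke `#ff0000` → cut (S737, F856). Machine vertices: (218.839,28.045) → (204.144,61.735) → (240.668,57.616) → (218.839,28.045). Closed: final G1 returns to the first vertex.

**Shape 2** — `<path>` quadratic bezier, stroke `#ff0000` → cut (S737, F856). Control points (SVG): P0=(162.695,107.172), P1=(160.703,60.866), P2=(129.976,77.119); sampled at t=k/4. Machine vertices: (162.695,37.431) → (159.903,56.674) → (153.519,68.097) → (143.544,71.701) → (129.976,67.484). Open path.

**Shape 3** — `<path>` rectangle, stroke `#ff0000` → cut (S737, F856). Machine vertices: (133.313,69.365) → (250.204,69.365) → (250.204,23.552) → (133.313,23.552) → (133.313,69.365). Closed: final G1 returns to the first vertex.

**Shape 4** — `<path>` rectangle, stroke `#ff0000` → cut (S737, F856). Machine vertices: (5.540,114.122) → (92.526,114.122) → (92.526,96.127) → (5.540,96.127) → (5.540,114.122). Closed: final G1 returns to the first vertex.

G21
G90
G0 X218.839 Y28.045
M3 S737
G01 X204.144 Y61.735 F856
G01 X240.668 Y57.616
G01 X218.839 Y28.045
M5
G0 X162.695 Y37.431
M3 S737
G01 X159.903 Y56.674 F856
G01 X153.519 Y68.097
G01 X143.544 Y71.701
G01 X129.976 Y67.484
M5
G0 X133.313 Y69.365
M3 S737
G01 X250.204 Y69.365 F856
G01 X250.204 Y23.552
G01 X133.313 Y23.552
G01 X133.313 Y69.365
M5
G0 X5.540 Y114.122
M3 S737
G01 X92.526 Y114.122 F856
G01 X92.526 Y96.127
G01 X5.540 Y96.127
G01 X5.540 Y114.122
M5
G0 X0.000 Y0.000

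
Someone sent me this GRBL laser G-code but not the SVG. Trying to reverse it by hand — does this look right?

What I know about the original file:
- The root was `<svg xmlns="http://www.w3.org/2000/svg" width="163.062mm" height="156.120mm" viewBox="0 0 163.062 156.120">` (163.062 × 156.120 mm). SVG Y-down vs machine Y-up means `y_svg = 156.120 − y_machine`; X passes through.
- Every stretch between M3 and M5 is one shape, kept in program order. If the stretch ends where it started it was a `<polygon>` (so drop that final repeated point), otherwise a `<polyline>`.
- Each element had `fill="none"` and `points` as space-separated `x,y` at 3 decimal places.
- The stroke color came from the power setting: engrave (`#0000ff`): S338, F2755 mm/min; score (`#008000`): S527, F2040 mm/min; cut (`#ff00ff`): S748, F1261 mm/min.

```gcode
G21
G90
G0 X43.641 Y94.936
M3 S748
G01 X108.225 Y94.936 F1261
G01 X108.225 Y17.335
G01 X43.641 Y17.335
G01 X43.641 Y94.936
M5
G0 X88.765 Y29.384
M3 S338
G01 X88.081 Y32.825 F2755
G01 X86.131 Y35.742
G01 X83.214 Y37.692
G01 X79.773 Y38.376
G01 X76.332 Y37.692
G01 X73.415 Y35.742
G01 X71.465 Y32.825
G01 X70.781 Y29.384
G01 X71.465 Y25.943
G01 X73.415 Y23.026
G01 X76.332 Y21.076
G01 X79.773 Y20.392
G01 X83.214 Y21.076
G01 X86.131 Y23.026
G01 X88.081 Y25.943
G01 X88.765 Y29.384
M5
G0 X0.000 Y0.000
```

<svg xmlns="http://www.w3.org/2000/svg" width="163.062mm" height="156.120mm" viewBox="0 0 163.062 156.120">
  <polygon points="43.641,61.184 108.225,61.184 108.225,138.785 43.641,138.785" fill="none" stroke="#ff00ff"/>
  <polygon points="88.765,126.736 88.081,123.295 86.131,120.378 83.214,118.428 79.773,117.744 76.332,118.428 73.415,120.378 71.465,123.295 70.781,126.736 71.465,130.177 73.415,133.094 76.332,135.044 79.773,135.728 83.214,135.044 86.131,133.094 88.081,130.177" fill="none" stroke="#0000ff"/>
</svg>

Machine Y-up, SVG Y-down with viewBox height 156.120, so y_svg = 156.120 − y_machine; X carries over.

Run 1: the run's S748 means `#ff00ff` (cut). The run returns to its start, so emit a `<polygon>` with points (Y-flipped): 43.641,61.184 108.225,61.184 108.225,138.785 43.641,138.785.

Run 2: the run's S338 means `#0000ff` (engrave). The run returns to its start, so emit a `<polygon>` with points (Y-flipped): 88.765,126.736 88.081,123.295 86.131,120.378 83.214,118.428 79.773,117.744 76.332,118.428 73.415,120.378 71.465,123.295 70.781,126.736 71.465,130.177 73.415,133.094 76.332,135.044 79.773,135.728 83.214,135.044 86.131,133.094 88.081,130.177.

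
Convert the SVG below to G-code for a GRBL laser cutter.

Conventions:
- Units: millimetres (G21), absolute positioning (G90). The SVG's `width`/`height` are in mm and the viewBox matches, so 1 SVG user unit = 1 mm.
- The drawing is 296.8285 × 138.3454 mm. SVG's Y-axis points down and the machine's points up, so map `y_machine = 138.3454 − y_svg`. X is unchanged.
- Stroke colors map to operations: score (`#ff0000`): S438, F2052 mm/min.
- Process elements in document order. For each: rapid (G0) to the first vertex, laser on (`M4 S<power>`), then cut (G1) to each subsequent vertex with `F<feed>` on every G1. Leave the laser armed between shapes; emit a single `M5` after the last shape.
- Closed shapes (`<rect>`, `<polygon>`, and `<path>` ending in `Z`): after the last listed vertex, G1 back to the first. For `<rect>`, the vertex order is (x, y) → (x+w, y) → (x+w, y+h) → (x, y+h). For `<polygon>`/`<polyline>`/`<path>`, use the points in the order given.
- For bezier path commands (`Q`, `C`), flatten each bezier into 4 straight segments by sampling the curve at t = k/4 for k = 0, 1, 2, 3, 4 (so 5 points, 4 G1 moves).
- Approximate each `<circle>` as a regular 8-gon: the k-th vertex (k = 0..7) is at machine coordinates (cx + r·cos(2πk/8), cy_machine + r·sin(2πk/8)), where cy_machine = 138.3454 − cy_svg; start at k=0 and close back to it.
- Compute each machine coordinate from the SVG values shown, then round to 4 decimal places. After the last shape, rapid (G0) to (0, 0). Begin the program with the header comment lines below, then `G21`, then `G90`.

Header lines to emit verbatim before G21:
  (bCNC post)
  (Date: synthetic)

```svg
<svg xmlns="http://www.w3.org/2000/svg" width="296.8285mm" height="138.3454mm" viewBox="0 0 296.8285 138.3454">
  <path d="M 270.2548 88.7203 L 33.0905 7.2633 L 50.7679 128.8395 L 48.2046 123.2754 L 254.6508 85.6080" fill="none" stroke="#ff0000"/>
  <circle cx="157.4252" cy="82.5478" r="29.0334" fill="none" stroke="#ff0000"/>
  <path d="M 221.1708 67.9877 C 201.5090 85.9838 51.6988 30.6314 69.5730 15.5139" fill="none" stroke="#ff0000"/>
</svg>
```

1 u = 1 mm; y_m = 138.3454 − y.

[1] `<path>` open polyline, #ff0000→score S438 F2052: (270.2548,49.6251) → (33.0905,131.0821) → (50.7679,9.5059) → (48.2046,15.0700) → (254.6508,52.7374)

[2] `<circle>` circle, #ff0000→score S438 F2052: (186.4586,55.7976) → (177.9549,76.3273) → (157.4252,84.8310) → (136.8955,76.3273) → (128.3918,55.7976) → (136.8955,35.2679) → (157.4252,26.7642) → (177.9549,35.2679) → (186.4586,55.7976) (closed)

[3] `<path>` cubic bezier, #ff0000→score S438 F2052: (221.1708,70.3577) → (186.6753,68.8387) → (131.2959,84.1770) → (82.9545,105.7241) → (69.5730,122.8315)

(bCNC post)
(Date: synthetic)
G21
G90
G0 X270.2548 Y49.6251
M4 S438
G1 X33.0905 Y131.0821 F2052
G1 X50.7679 Y9.5059 F2052
G1 X48.2046 Y15.0700 F2052
G1 X254.6508 Y52.7374 F2052
G0 X186.4586 Y55.7976
M4 S438
G1 X177.9549 Y76.3273 F2052
G1 X157.4252 Y84.8310 F2052
G1 X136.8955 Y76.3273 F2052
G1 X128.3918 Y55.7976 F2052
G1 X136.8955 Y35.2679 F2052
G1 X157.4252 Y26.7642 F2052
G1 X177.9549 Y35.2679 F2052
G1 X186.4586 Y55.7976 F2052
G0 X221.1708 Y70.3577
M4 S438
G1 X186.6753 Y68.8387 F2052
G1 X131.2959 Y84.1770 F2052
G1 X82.9545 Y105.7241 F2052
G1 X69.5730 Y122.8315 F2052
M5
G0 X0.0000 Y0.0000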